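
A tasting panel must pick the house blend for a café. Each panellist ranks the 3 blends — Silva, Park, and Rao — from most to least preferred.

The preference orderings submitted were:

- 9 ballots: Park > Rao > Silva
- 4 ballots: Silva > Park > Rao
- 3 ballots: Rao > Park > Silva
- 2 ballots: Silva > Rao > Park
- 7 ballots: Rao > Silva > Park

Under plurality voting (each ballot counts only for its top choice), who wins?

First-place vote totals:
  Silva: 6
  Park: 9
  Rao: 10
Rao has the most first-place votes.

Rao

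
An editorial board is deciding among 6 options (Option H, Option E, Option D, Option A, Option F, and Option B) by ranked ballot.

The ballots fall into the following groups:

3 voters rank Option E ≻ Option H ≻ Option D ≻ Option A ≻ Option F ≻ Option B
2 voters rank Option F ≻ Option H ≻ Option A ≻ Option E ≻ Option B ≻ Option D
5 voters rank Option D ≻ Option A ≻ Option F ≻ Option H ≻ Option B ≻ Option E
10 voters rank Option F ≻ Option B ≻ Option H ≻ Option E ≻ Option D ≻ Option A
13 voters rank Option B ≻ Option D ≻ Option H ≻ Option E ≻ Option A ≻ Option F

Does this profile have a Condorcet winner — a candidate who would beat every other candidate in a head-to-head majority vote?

Head-to-head results (33 voters total):
Option H vs Option E: Option H wins 30–3.
Option H vs Option D: Option D wins 18–15.
Option H vs Option A: Option H wins 28–5.
Option H vs Option F: Option F wins 17–16.
Option H vs Option B: Option B wins 23–10.
Option E vs Option D: Option D wins 18–15.
Option E vs Option A: Option E wins 26–7.
Option E vs Option F: Option F wins 17–16.
Option E vs Option B: Option B wins 28–5.
Option D vs Option A: Option D wins 31–2.
Option D vs Option F: Option D wins 21–12.
Option D vs Option B: Option B wins 25–8.
Option A vs Option F: Option A wins 21–12.
Option A vs Option B: Option B wins 23–10.
Option F vs Option B: Option F wins 20–13.
No candidate beats all others: Option H beats Option A beats Option F beats Option H, a majority cycle.

No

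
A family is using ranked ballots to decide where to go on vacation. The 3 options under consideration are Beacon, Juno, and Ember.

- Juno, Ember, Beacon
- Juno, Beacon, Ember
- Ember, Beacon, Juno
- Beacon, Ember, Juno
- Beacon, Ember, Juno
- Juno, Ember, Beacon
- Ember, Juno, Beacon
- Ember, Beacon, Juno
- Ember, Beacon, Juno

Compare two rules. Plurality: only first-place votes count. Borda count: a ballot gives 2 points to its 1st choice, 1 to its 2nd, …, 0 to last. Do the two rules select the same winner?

Yes

Plurality first-place counts: Beacon 2, Juno 3, Ember 4 → Ember.
Borda totals: Beacon 8, Juno 7, Ember 12 → Ember.
The two rules agree on Ember.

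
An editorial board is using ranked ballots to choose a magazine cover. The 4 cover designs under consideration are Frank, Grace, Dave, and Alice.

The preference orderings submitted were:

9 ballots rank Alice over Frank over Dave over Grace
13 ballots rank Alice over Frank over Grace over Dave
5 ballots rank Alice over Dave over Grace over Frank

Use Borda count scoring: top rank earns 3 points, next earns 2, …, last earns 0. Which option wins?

Alice

Borda scores:
  Frank: 9·2 + 13·2 + 5·0 = 44
  Grace: 9·0 + 13·1 + 5·1 = 18
  Dave: 9·1 + 13·0 + 5·2 = 19
  Alice: 9·3 + 13·3 + 5·3 = 81
Alice has the highest total.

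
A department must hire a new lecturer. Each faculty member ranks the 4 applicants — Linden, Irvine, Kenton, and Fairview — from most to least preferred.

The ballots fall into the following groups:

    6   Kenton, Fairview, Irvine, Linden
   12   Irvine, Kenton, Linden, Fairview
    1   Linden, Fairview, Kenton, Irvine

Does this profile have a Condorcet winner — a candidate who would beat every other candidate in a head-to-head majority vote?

Yes

Head-to-head results (19 voters total):
Linden vs Irvine: Irvine wins 18–1.
Linden vs Kenton: Kenton wins 18–1.
Linden vs Fairview: Linden wins 13–6.
Irvine vs Kenton: Irvine wins 12–7.
Irvine vs Fairview: Irvine wins 12–7.
Kenton vs Fairview: Kenton wins 18–1.
Irvine beats each rival — Linden (18–1), Kenton (12–7), Fairview (12–7) — so Irvine is the Condorcet winner.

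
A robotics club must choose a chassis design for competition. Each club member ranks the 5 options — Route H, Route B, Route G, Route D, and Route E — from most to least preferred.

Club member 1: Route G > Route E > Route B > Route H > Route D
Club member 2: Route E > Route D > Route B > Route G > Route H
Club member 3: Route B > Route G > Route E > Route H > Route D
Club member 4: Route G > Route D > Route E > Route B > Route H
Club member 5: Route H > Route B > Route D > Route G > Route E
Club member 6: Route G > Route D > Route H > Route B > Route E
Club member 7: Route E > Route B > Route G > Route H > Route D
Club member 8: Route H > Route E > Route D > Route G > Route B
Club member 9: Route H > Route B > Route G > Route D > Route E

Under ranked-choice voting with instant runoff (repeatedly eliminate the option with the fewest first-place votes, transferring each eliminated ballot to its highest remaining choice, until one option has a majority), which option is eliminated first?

Route D

Round 1: Route H 3, Route G 3, Route E 2, Route B 1, Route D 0. Route D has the fewest and is eliminated.
Round 2: Route H 3, Route G 3, Route E 2, Route B 1. Route B has the fewest and is eliminated.
Round 3: Route G 4, Route H 3, Route E 2. Route E has the fewest and is eliminated.
Round 4: Route G 6, Route H 3. Route G has a majority.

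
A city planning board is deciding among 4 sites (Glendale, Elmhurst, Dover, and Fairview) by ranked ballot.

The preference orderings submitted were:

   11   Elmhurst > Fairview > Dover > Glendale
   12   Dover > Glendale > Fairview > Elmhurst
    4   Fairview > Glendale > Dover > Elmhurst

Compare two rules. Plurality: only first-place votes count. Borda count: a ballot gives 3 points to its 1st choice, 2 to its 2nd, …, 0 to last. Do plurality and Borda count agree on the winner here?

Plurality first-place counts: Glendale 0, Elmhurst 11, Dover 12, Fairview 4 → Dover.
Borda totals: Glendale 32, Elmhurst 33, Dover 51, Fairview 46 → Dover.
The two rules agree on Dover.

Yes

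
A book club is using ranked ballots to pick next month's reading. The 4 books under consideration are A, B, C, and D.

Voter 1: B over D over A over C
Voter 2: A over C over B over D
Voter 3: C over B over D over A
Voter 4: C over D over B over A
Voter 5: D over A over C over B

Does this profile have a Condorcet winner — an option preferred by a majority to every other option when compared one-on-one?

Head-to-head results (5 voters total):
A vs B: B wins 3–2.
A vs C: A wins 3–2.
A vs D: D wins 4–1.
B vs C: C wins 4–1.
B vs D: B wins 3–2.
C vs D: C wins 3–2.
No candidate beats all others: A beats C beats B beats A, a majority cycle.

No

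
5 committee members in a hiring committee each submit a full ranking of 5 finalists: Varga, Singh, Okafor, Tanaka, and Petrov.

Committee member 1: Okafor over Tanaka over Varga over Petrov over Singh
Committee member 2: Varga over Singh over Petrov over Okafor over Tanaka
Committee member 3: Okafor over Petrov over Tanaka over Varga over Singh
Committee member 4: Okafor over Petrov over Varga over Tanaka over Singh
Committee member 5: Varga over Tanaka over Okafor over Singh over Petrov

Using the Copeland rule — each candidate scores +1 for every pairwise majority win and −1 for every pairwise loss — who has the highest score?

Pairwise results:
  Varga vs Singh: Varga wins 5–0.
  Varga vs Okafor: Okafor wins 3–2.
  Varga vs Tanaka: Varga wins 3–2.
  Varga vs Petrov: Varga wins 3–2.
  Singh vs Okafor: Okafor wins 4–1.
  Singh vs Tanaka: Tanaka wins 4–1.
  Singh vs Petrov: Petrov wins 3–2.
  Okafor vs Tanaka: Okafor wins 4–1.
  Okafor vs Petrov: Okafor wins 4–1.
  Tanaka vs Petrov: Petrov wins 3–2.
Copeland scores (wins − losses):
  Varga: 3 − 1 = 2
  Singh: 0 − 4 = -4
  Okafor: 4 − 0 = 4
  Tanaka: 1 − 3 = -2
  Petrov: 2 − 2 = 0
Okafor has the best Copeland score.

Okafor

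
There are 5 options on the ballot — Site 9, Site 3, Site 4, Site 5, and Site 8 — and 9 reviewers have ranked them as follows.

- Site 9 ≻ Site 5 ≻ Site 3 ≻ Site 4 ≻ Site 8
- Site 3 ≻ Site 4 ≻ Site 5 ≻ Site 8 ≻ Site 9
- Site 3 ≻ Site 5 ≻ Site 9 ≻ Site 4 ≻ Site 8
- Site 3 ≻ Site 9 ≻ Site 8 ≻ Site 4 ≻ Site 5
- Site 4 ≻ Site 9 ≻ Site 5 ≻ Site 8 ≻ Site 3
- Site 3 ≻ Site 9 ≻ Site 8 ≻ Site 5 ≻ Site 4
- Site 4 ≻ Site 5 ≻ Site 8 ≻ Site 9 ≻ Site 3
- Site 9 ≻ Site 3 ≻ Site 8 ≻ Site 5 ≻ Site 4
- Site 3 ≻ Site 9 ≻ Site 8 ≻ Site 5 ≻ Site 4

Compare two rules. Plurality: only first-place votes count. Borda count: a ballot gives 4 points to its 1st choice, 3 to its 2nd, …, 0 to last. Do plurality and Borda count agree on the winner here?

Yes

Plurality first-place counts: Site 9 2, Site 3 5, Site 4 2, Site 5 0, Site 8 0 → Site 3.
Borda totals: Site 9 23, Site 3 25, Site 4 14, Site 5 16, Site 8 12 → Site 3.
The two rules agree on Site 3.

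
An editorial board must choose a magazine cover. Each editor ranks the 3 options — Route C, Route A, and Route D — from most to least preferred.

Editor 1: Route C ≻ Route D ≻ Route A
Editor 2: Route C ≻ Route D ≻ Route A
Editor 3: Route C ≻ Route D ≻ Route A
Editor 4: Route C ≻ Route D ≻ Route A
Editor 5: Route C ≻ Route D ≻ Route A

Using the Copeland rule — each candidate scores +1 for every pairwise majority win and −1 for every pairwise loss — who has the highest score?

Route C

Pairwise results:
  Route C vs Route A: Route C wins 5–0.
  Route C vs Route D: Route C wins 5–0.
  Route A vs Route D: Route D wins 5–0.
Copeland scores (wins − losses):
  Route C: 2 − 0 = 2
  Route A: 0 − 2 = -2
  Route D: 1 − 1 = 0
Route C has the best Copeland score.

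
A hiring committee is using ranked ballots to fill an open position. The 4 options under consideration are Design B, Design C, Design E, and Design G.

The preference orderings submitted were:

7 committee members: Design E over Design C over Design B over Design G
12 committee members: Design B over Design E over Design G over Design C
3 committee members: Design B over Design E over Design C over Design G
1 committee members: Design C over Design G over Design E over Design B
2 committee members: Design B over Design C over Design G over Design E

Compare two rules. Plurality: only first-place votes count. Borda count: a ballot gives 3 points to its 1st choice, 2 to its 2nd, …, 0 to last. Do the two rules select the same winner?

Plurality first-place counts: Design B 17, Design C 1, Design E 7, Design G 0 → Design B.
Borda totals: Design B 58, Design C 24, Design E 52, Design G 16 → Design B.
The two rules agree on Design B.

Yes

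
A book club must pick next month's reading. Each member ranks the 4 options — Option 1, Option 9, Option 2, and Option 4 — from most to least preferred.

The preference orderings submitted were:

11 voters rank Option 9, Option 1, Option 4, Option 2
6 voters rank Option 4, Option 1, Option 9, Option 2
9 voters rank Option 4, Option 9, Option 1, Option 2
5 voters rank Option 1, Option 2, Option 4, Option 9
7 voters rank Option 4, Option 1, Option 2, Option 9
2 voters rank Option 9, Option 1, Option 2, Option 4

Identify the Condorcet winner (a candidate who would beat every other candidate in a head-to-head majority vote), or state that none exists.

Option 4

Head-to-head results (40 voters total):
Option 1 vs Option 9: Option 9 wins 22–18.
Option 1 vs Option 2: Option 1 wins 40–0.
Option 1 vs Option 4: Option 4 wins 22–18.
Option 9 vs Option 2: Option 9 wins 28–12.
Option 9 vs Option 4: Option 4 wins 27–13.
Option 2 vs Option 4: Option 4 wins 33–7.
Option 4 beats each rival — Option 1 (22–18), Option 9 (27–13), Option 2 (33–7) — so Option 4 is the Condorcet winner.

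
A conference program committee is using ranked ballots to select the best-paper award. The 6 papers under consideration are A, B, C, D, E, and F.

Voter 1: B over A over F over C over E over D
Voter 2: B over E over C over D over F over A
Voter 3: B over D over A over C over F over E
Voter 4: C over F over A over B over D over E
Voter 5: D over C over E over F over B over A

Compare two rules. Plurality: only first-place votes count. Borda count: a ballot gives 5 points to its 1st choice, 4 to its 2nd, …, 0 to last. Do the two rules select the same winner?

Plurality first-place counts: A 0, B 3, C 1, D 1, E 0, F 0 → B.
Borda totals: A 10, B 18, C 16, D 12, E 8, F 11 → B.
The two rules agree on B.

Yes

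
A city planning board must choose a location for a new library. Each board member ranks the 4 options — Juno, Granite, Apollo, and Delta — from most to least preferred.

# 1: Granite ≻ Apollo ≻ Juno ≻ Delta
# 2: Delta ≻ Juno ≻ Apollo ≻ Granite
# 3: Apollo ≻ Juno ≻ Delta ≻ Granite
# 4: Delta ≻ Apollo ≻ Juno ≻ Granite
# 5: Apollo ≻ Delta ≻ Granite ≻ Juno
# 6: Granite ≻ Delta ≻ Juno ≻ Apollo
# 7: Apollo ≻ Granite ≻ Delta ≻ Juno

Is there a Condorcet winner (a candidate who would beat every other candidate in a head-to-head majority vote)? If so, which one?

Apollo

Head-to-head results (7 voters total):
Juno vs Granite: Granite wins 4–3.
Juno vs Apollo: Apollo wins 5–2.
Juno vs Delta: Delta wins 5–2.
Granite vs Apollo: Apollo wins 5–2.
Granite vs Delta: Delta wins 4–3.
Apollo vs Delta: Apollo wins 4–3.
Apollo beats each rival — Juno (5–2), Granite (5–2), Delta (4–3) — so Apollo is the Condorcet winner.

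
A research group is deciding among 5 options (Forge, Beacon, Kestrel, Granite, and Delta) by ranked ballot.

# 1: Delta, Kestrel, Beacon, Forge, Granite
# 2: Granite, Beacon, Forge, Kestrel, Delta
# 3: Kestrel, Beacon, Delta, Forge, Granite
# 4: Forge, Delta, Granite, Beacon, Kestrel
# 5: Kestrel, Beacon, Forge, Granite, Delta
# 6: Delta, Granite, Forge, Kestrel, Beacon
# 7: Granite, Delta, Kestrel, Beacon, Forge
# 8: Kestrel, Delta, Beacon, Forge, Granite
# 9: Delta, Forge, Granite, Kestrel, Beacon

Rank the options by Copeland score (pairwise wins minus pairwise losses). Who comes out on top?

Pairwise results:
  Forge vs Beacon: Beacon wins 6–3.
  Forge vs Kestrel: Kestrel wins 5–4.
  Forge vs Granite: Forge wins 6–3.
  Forge vs Delta: Delta wins 6–3.
  Beacon vs Kestrel: Kestrel wins 7–2.
  Beacon vs Granite: Granite wins 5–4.
  Beacon vs Delta: Delta wins 6–3.
  Kestrel vs Granite: Granite wins 5–4.
  Kestrel vs Delta: Delta wins 5–4.
  Granite vs Delta: Delta wins 6–3.
Copeland scores (wins − losses):
  Forge: 1 − 3 = -2
  Beacon: 1 − 3 = -2
  Kestrel: 2 − 2 = 0
  Granite: 2 − 2 = 0
  Delta: 4 − 0 = 4
Delta has the best Copeland score.

Delta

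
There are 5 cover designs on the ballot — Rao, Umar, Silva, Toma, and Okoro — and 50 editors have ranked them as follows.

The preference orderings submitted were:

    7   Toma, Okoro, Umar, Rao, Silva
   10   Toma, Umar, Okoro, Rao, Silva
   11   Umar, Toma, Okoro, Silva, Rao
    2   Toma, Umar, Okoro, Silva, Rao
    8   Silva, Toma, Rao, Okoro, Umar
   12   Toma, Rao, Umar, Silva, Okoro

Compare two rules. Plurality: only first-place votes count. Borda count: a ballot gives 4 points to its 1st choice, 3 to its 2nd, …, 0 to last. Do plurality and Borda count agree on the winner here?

Yes

Plurality first-place counts: Rao 0, Umar 11, Silva 8, Toma 31, Okoro 0 → Toma.
Borda totals: Rao 69, Umar 118, Silva 57, Toma 181, Okoro 75 → Toma.
The two rules agree on Toma.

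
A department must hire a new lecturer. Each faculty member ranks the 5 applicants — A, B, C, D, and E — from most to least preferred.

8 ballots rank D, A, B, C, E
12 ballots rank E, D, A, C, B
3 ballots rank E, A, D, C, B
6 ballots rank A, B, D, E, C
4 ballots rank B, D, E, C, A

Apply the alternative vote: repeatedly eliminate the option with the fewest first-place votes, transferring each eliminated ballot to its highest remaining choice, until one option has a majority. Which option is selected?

D

Round 1: E 15, D 8, A 6, B 4, C 0. C has the fewest and is eliminated.
Round 2: E 15, D 8, A 6, B 4. B has the fewest and is eliminated.
Round 3: E 15, D 12, A 6. A has the fewest and is eliminated.
Round 4: D 18, E 15. D has a majority.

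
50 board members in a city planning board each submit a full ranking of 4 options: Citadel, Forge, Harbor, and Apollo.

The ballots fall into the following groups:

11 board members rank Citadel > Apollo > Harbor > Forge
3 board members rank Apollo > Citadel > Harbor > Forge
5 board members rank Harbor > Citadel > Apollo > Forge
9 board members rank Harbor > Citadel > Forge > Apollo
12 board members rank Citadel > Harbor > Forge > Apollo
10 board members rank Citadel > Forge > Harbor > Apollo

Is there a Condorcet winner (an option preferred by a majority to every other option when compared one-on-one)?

Yes

Head-to-head results (50 voters total):
Citadel vs Forge: Citadel wins 50–0.
Citadel vs Harbor: Citadel wins 36–14.
Citadel vs Apollo: Citadel wins 47–3.
Forge vs Harbor: Harbor wins 40–10.
Forge vs Apollo: Forge wins 31–19.
Harbor vs Apollo: Harbor wins 36–14.
Citadel beats each rival — Forge (50–0), Harbor (36–14), Apollo (47–3) — so Citadel is the Condorcet winner.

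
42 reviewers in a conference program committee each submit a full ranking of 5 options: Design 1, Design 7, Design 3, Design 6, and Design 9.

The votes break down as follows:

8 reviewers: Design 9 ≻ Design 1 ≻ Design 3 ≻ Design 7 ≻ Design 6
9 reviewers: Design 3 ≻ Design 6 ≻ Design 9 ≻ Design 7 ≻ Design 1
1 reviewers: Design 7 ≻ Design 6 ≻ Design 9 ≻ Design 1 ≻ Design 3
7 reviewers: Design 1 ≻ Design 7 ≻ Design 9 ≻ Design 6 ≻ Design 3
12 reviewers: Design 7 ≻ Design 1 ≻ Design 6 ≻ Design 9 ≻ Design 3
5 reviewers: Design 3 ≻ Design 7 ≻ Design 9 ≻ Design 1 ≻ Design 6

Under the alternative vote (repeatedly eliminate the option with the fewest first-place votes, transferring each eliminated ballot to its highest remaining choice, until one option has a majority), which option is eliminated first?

Design 6

Round 1: Design 3 14, Design 7 13, Design 9 8, Design 1 7, Design 6 0. Design 6 has the fewest and is eliminated.
Round 2: Design 3 14, Design 7 13, Design 9 8, Design 1 7. Design 1 has the fewest and is eliminated.
Round 3: Design 7 20, Design 3 14, Design 9 8. Design 9 has the fewest and is eliminated.
Round 4: Design 3 22, Design 7 20. Design 3 has a majority.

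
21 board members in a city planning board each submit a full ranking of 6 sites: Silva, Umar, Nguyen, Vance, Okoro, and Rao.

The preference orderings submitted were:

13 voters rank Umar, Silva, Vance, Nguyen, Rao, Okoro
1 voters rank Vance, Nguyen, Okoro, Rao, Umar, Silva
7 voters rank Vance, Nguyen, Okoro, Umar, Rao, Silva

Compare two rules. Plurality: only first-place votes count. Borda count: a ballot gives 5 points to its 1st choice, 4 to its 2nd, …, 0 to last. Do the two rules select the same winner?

Plurality first-place counts: Silva 0, Umar 13, Nguyen 0, Vance 8, Okoro 0, Rao 0 → Umar.
Borda totals: Silva 52, Umar 80, Nguyen 58, Vance 79, Okoro 24, Rao 22 → Umar.
The two rules agree on Umar.

Yes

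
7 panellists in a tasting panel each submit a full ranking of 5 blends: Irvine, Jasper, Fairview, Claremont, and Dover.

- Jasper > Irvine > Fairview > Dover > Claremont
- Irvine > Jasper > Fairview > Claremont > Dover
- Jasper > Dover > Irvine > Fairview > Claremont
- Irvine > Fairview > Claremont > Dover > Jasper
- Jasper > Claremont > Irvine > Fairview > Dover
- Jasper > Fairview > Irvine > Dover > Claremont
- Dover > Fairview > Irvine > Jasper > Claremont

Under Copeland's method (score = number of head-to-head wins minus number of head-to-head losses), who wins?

Pairwise results:
  Irvine vs Jasper: Jasper wins 4–3.
  Irvine vs Fairview: Irvine wins 5–2.
  Irvine vs Claremont: Irvine wins 6–1.
  Irvine vs Dover: Irvine wins 5–2.
  Jasper vs Fairview: Jasper wins 5–2.
  Jasper vs Claremont: Jasper wins 6–1.
  Jasper vs Dover: Jasper wins 5–2.
  Fairview vs Claremont: Fairview wins 6–1.
  Fairview vs Dover: Fairview wins 5–2.
  Claremont vs Dover: Dover wins 4–3.
Copeland scores (wins − losses):
  Irvine: 3 − 1 = 2
  Jasper: 4 − 0 = 4
  Fairview: 2 − 2 = 0
  Claremont: 0 − 4 = -4
  Dover: 1 − 3 = -2
Jasper has the best Copeland score.

Jasper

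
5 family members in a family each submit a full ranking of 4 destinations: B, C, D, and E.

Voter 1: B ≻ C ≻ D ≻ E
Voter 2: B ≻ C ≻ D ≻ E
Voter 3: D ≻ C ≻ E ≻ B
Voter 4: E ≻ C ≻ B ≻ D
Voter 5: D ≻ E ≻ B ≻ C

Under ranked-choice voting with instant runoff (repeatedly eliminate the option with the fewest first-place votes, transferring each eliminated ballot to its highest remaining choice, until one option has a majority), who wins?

B

Round 1: B 2, D 2, E 1, C 0. C has the fewest and is eliminated.
Round 2: B 2, D 2, E 1. E has the fewest and is eliminated.
Round 3: B 3, D 2. B has a majority.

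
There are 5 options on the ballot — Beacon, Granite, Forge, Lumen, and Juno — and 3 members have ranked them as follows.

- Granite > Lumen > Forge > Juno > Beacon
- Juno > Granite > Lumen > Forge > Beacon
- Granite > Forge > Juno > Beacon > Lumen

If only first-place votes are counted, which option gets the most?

Granite

First-place vote totals:
  Beacon: 0
  Granite: 2
  Forge: 0
  Lumen: 0
  Juno: 1
Granite has the most first-place votes.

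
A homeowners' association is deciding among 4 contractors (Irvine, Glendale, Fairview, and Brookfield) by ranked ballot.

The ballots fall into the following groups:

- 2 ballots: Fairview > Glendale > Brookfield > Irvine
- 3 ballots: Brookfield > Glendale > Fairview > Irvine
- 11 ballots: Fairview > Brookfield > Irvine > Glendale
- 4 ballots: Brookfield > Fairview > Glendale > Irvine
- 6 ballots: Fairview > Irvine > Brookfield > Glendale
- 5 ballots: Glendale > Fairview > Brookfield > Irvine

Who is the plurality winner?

First-place vote totals:
  Irvine: 0
  Glendale: 5
  Fairview: 19
  Brookfield: 7
Fairview has the most first-place votes.

Fairview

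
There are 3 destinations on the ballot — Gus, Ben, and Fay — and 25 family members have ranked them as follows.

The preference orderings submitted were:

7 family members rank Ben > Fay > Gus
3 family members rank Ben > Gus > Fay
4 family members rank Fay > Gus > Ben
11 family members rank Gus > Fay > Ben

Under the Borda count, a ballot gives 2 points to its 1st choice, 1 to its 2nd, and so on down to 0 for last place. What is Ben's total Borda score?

20

Borda scores:
  Gus: 7·0 + 3·1 + 4·1 + 11·2 = 29
  Ben: 7·2 + 3·2 + 4·0 + 11·0 = 20
  Fay: 7·1 + 3·0 + 4·2 + 11·1 = 26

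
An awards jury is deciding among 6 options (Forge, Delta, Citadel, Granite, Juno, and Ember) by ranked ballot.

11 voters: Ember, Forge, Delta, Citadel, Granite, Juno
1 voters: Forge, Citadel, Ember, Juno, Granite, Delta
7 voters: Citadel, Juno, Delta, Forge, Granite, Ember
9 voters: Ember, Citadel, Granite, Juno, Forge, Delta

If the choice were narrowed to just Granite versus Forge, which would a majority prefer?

Forge

Ballots ranking Granite above Forge: 9.
Ballots ranking Forge above Granite: 11+1+7 = 19.
Forge wins the head-to-head, 19–9.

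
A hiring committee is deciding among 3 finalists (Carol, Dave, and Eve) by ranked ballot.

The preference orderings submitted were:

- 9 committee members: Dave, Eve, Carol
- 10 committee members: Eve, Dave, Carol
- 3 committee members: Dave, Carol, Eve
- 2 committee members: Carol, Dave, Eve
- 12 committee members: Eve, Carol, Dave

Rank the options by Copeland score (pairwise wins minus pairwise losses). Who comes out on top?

Eve

Pairwise results:
  Carol vs Dave: Dave wins 22–14.
  Carol vs Eve: Eve wins 31–5.
  Dave vs Eve: Eve wins 22–14.
Copeland scores (wins − losses):
  Carol: 0 − 2 = -2
  Dave: 1 − 1 = 0
  Eve: 2 − 0 = 2
Eve has the best Copeland score.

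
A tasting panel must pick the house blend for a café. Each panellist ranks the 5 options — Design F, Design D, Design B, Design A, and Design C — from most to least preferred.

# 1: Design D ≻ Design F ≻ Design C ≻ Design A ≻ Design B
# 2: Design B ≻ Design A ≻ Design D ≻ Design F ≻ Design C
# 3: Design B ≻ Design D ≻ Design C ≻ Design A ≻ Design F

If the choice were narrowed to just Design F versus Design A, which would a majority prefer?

Design A

Ballots ranking Design F above Design A: 1.
Ballots ranking Design A above Design F: 2.
Design A wins the head-to-head, 2–1.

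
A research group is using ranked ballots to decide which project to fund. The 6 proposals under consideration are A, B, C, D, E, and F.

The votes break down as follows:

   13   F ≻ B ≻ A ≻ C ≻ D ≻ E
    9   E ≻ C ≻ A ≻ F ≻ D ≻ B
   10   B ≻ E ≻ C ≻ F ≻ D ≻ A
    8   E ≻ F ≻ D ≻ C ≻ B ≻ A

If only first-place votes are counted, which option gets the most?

First-place vote totals:
  A: 0
  B: 10
  C: 0
  D: 0
  E: 17
  F: 13
E has the most first-place votes.

E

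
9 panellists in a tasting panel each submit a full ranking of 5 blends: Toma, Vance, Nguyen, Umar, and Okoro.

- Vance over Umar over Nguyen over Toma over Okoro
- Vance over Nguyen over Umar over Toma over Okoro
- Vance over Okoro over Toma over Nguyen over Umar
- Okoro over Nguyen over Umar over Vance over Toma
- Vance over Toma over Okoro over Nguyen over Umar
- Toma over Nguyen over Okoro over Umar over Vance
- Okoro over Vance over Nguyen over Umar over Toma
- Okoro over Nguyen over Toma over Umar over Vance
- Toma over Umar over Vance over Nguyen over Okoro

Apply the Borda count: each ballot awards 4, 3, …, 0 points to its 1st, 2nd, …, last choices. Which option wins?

Vance

Borda scores:
  Toma: 1 + 1 + 2 + 0 + 3 + 4 + 0 + 2 + 4 = 17
  Vance: 4 + 4 + 4 + 1 + 4 + 0 + 3 + 0 + 2 = 22
  Nguyen: 2 + 3 + 1 + 3 + 1 + 3 + 2 + 3 + 1 = 19
  Umar: 3 + 2 + 0 + 2 + 0 + 1 + 1 + 1 + 3 = 13
  Okoro: 0 + 0 + 3 + 4 + 2 + 2 + 4 + 4 + 0 = 19
Vance has the highest total.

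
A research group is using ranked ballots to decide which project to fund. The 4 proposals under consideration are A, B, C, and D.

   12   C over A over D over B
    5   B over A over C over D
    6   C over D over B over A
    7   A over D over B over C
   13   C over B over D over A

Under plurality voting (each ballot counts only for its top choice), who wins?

First-place vote totals:
  A: 7
  B: 5
  C: 31
  D: 0
C has the most first-place votes.

C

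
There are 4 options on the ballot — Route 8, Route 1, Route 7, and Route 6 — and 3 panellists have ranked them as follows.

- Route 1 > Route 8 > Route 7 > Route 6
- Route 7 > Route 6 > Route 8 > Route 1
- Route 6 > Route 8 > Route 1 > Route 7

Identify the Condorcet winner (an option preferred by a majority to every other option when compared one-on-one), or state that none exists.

There is no Condorcet winner

Head-to-head results (3 voters total):
Route 8 vs Route 1: Route 8 wins 2–1.
Route 8 vs Route 7: Route 8 wins 2–1.
Route 8 vs Route 6: Route 6 wins 2–1.
Route 1 vs Route 7: Route 1 wins 2–1.
Route 1 vs Route 6: Route 6 wins 2–1.
Route 7 vs Route 6: Route 7 wins 2–1.
No candidate beats all others: Route 8 beats Route 7 beats Route 6 beats Route 8, a majority cycle.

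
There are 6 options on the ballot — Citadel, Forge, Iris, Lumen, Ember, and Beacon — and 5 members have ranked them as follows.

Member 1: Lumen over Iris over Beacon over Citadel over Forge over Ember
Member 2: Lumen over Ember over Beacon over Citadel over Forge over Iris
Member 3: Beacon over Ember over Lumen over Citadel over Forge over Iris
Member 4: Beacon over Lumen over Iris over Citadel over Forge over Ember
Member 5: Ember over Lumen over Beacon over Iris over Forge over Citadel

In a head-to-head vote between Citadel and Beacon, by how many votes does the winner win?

5

Ballots ranking Citadel above Beacon: 0.
Ballots ranking Beacon above Citadel: 5.
Beacon wins 5–0, a margin of 5.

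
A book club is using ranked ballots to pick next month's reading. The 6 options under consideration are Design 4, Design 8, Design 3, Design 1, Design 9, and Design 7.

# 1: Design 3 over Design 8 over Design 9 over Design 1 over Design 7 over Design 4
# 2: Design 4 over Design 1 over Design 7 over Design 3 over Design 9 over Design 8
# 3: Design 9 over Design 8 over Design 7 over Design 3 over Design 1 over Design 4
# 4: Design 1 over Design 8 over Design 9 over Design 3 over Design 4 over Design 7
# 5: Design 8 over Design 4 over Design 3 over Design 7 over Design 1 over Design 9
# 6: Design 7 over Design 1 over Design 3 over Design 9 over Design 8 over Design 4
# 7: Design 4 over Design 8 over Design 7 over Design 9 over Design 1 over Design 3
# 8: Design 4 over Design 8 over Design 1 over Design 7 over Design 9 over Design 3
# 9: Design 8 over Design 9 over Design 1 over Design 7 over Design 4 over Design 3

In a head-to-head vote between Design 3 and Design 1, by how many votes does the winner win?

Ballots ranking Design 3 above Design 1: 3.
Ballots ranking Design 1 above Design 3: 6.
Design 1 wins 6–3, a margin of 3.

3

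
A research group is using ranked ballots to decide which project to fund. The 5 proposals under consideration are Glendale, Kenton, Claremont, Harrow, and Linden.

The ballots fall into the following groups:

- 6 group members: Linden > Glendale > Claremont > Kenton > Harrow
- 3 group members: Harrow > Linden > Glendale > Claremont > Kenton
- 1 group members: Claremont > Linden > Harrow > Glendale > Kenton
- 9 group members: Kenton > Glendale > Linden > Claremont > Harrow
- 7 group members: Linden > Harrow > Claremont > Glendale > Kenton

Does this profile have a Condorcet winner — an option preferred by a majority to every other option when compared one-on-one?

Head-to-head results (26 voters total):
Glendale vs Kenton: Glendale wins 17–9.
Glendale vs Claremont: Glendale wins 18–8.
Glendale vs Harrow: Glendale wins 15–11.
Glendale vs Linden: Linden wins 17–9.
Kenton vs Claremont: Claremont wins 17–9.
Kenton vs Harrow: Kenton wins 15–11.
Kenton vs Linden: Linden wins 17–9.
Claremont vs Harrow: Claremont wins 16–10.
Claremont vs Linden: Linden wins 25–1.
Harrow vs Linden: Linden wins 23–3.
Linden beats each rival — Glendale (17–9), Kenton (17–9), Claremont (25–1), Harrow (23–3) — so Linden is the Condorcet winner.

Yes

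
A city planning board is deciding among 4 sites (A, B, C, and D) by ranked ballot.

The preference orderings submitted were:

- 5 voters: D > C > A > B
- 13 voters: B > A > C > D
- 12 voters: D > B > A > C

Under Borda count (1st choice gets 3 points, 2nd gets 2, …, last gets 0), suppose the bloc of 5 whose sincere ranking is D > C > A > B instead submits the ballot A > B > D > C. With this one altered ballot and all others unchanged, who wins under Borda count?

Borda totals with the altered ballot: A 53, B 73, C 13, D 41.
The winner is unchanged: still B.

B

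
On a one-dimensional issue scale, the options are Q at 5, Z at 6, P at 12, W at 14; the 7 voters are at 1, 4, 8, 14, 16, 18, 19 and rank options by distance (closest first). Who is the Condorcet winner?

W

With single-peaked preferences on a line, the Condorcet winner is the candidate closest to the median voter.
The median voter (position 14) is closest to W at 14.
Check: W vs Q — voters closer to W: 4 of 7.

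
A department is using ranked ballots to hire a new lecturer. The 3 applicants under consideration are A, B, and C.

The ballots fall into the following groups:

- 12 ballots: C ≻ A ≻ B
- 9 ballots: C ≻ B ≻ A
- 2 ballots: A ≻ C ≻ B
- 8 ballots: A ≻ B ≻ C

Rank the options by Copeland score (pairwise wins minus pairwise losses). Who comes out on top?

Pairwise results:
  A vs B: A wins 22–9.
  A vs C: C wins 21–10.
  B vs C: C wins 23–8.
Copeland scores (wins − losses):
  A: 1 − 1 = 0
  B: 0 − 2 = -2
  C: 2 − 0 = 2
C has the best Copeland score.

C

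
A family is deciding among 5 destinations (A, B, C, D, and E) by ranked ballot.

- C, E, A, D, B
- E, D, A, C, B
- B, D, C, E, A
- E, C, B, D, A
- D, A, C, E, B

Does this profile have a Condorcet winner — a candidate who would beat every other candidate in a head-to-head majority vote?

Head-to-head results (5 voters total):
A vs B: A wins 3–2.
A vs C: C wins 3–2.
A vs D: D wins 4–1.
A vs E: E wins 4–1.
B vs C: C wins 4–1.
B vs D: D wins 3–2.
B vs E: E wins 4–1.
C vs D: D wins 3–2.
C vs E: C wins 3–2.
D vs E: E wins 3–2.
No candidate beats all others: C beats E beats D beats C, a majority cycle.

No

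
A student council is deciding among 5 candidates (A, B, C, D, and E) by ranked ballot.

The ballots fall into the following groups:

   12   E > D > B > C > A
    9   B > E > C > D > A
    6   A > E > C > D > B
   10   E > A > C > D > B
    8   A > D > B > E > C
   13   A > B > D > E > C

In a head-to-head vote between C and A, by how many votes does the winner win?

Ballots ranking C above A: 12+9 = 21.
Ballots ranking A above C: 6+10+8+13 = 37.
A wins 37–21, a margin of 16.

16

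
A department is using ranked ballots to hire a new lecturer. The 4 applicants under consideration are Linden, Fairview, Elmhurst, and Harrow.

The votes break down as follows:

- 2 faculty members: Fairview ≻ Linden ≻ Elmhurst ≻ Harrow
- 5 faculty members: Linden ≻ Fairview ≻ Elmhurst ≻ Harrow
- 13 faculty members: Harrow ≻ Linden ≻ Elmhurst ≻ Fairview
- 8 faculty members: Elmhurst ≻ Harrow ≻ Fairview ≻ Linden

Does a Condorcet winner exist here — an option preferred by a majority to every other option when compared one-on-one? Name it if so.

There is no Condorcet winner

Head-to-head results (28 voters total):
Linden vs Fairview: Linden wins 18–10.
Linden vs Elmhurst: Linden wins 20–8.
Linden vs Harrow: Harrow wins 21–7.
Fairview vs Elmhurst: Elmhurst wins 21–7.
Fairview vs Harrow: Harrow wins 21–7.
Elmhurst vs Harrow: Elmhurst wins 15–13.
No candidate beats all others: Linden beats Elmhurst beats Harrow beats Linden, a majority cycle.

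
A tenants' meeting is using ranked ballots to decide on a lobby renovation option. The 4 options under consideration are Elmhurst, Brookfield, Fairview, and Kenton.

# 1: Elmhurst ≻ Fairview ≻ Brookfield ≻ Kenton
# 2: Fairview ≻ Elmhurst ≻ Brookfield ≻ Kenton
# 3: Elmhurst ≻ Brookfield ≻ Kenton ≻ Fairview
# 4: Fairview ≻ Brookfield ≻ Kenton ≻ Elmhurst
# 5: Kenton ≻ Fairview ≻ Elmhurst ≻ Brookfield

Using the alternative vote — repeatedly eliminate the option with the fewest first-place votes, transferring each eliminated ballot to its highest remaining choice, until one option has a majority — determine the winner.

Round 1: Elmhurst 2, Fairview 2, Kenton 1, Brookfield 0. Brookfield has the fewest and is eliminated.
Round 2: Elmhurst 2, Fairview 2, Kenton 1. Kenton has the fewest and is eliminated.
Round 3: Fairview 3, Elmhurst 2. Fairview has a majority.

Fairview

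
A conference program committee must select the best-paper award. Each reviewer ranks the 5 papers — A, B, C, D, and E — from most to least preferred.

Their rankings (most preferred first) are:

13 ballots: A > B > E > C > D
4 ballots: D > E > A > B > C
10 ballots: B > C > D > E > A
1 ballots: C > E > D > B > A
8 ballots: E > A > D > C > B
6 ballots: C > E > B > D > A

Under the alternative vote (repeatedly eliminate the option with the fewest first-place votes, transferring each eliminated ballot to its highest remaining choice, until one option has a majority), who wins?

E

Round 1: A 13, B 10, E 8, C 7, D 4. D has the fewest and is eliminated.
Round 2: A 13, E 12, B 10, C 7. C has the fewest and is eliminated.
Round 3: E 19, A 13, B 10. B has the fewest and is eliminated.
Round 4: E 29, A 13. E has a majority.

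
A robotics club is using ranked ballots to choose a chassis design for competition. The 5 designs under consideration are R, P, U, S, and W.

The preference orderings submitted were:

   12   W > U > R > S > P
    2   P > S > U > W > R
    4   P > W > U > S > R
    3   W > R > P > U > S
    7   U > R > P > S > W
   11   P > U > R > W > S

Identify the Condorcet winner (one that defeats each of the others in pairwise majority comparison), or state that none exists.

None — there is no Condorcet winner

Head-to-head results (39 voters total):
R vs P: R wins 22–17.
R vs U: U wins 36–3.
R vs S: R wins 33–6.
R vs W: W wins 21–18.
P vs U: P wins 20–19.
P vs S: P wins 27–12.
P vs W: P wins 24–15.
U vs S: U wins 37–2.
U vs W: U wins 20–19.
S vs W: W wins 30–9.
No candidate beats all others: R beats P beats U beats R, a majority cycle.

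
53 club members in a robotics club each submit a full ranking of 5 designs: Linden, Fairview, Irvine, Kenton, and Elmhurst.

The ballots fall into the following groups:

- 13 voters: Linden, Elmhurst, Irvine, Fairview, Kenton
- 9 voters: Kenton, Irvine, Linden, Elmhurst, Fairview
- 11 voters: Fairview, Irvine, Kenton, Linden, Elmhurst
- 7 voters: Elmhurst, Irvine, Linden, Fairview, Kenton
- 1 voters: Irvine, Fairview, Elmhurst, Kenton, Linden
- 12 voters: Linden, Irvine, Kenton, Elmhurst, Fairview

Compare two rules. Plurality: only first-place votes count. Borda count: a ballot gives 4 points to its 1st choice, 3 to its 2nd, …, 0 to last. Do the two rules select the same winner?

No

Plurality first-place counts: Linden 25, Fairview 11, Irvine 1, Kenton 9, Elmhurst 7 → Linden.
Borda totals: Linden 143, Fairview 67, Irvine 147, Kenton 83, Elmhurst 90 → Irvine.
The two rules disagree: plurality picks Linden, Borda picks Irvine.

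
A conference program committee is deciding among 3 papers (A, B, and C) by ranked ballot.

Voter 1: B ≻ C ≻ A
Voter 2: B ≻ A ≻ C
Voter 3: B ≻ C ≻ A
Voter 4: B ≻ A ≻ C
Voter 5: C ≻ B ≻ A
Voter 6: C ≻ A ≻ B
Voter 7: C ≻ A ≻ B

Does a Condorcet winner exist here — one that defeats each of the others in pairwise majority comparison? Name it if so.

B

Head-to-head results (7 voters total):
A vs B: B wins 5–2.
A vs C: C wins 5–2.
B vs C: B wins 4–3.
B beats each rival — A (5–2), C (4–3) — so B is the Condorcet winner.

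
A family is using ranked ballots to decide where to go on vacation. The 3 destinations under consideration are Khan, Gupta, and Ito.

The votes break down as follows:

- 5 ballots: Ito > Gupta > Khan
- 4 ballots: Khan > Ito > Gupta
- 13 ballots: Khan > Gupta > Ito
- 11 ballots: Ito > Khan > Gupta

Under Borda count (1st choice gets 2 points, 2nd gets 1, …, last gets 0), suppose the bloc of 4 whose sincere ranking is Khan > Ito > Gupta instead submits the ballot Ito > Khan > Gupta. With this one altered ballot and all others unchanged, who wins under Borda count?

Khan

Borda totals with the altered ballot: Khan 41, Gupta 18, Ito 40.
The winner is unchanged: still Khan.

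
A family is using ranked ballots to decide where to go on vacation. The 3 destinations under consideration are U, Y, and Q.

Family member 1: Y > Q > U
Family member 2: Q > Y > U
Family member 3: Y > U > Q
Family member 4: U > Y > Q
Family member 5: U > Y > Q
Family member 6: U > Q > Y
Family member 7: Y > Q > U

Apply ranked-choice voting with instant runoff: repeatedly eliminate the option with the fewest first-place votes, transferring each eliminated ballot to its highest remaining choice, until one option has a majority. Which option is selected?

Y

Round 1: U 3, Y 3, Q 1. Q has the fewest and is eliminated.
Round 2: Y 4, U 3. Y has a majority.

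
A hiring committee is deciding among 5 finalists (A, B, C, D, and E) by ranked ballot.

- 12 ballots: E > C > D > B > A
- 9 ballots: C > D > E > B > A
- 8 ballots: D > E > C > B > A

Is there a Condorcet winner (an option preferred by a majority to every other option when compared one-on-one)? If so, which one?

None — there is no Condorcet winner

Head-to-head results (29 voters total):
A vs B: B wins 29–0.
A vs C: C wins 29–0.
A vs D: D wins 29–0.
A vs E: E wins 29–0.
B vs C: C wins 29–0.
B vs D: D wins 29–0.
B vs E: E wins 29–0.
C vs D: C wins 21–8.
C vs E: E wins 20–9.
D vs E: D wins 17–12.
No candidate beats all others: C beats D beats E beats C, a majority cycle.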